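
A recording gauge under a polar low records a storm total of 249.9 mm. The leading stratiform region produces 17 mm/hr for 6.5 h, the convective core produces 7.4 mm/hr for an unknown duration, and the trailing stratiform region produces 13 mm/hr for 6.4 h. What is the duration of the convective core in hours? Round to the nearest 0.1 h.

duration ≈ 7.6 h

Known phases: 17 × 6.5 + 13 × 6.4 = 110.5 + 83.2 = 193.7 mm.
Remaining depth = 249.9 − 193.7 = 56.2 mm.
Duration = 56.2 / 7.4 = 7.6 h.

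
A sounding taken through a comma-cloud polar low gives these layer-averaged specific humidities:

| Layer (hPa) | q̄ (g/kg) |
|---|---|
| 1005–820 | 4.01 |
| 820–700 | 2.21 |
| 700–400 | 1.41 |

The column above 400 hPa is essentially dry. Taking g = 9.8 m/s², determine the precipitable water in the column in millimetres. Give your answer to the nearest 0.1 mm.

Precipitable water is the column-integrated vapour mass per unit area: PW = (1/g) Σ q̄ Δp, with q in kg/kg and Δp in Pa (1 kg/m² of water = 1 mm).
Layer 1005–820 hPa: Δp = 185 hPa = 18500 Pa, q̄ = 0.00401 kg/kg → 0.00401 × 18500 / 9.8 = 7.57 mm
Layer 820–700 hPa: Δp = 120 hPa = 12000 Pa, q̄ = 0.00221 kg/kg → 0.00221 × 12000 / 9.8 = 2.71 mm
Layer 700–400 hPa: Δp = 300 hPa = 30000 Pa, q̄ = 0.00141 kg/kg → 0.00141 × 30000 / 9.8 = 4.32 mm
PW = 7.57 + 2.71 + 4.32 = 14.60 ≈ 14.6 mm.

PW ≈ 14.6 mm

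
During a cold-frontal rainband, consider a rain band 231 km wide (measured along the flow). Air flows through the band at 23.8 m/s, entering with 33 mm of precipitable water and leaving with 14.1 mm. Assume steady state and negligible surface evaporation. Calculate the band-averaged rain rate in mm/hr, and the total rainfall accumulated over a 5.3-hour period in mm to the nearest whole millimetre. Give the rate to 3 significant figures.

Column moisture flux per unit crosswind length is F = V × PW.
Inflow: F_in = 23.8 × 33 = 785.4 mm·m/s
Outflow: F_out = 23.8 × 14.1 = 335.58 mm·m/s
Steady-state rate R = (F_in − F_out)/L = (785.4 − 335.58) / 231000 m = 1.947e-03 mm/s.
R = 1.947e-03 × 3600 = 7.01 mm/hr.
Over 5.3 h: total = 7.01 × 5.3 = 37.153 ≈ 37 mm.

R ≈ 7.01 mm/hr; total ≈ 37 mm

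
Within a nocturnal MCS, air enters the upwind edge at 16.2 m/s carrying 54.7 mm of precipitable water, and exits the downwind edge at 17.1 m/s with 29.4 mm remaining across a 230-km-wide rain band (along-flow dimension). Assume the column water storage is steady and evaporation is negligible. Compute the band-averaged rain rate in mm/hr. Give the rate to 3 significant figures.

Column moisture flux per unit crosswind length is F = V × PW.
Inflow: F_in = 16.2 × 54.7 = 886.14 mm·m/s
Outflow: F_out = 17.1 × 29.4 = 502.74 mm·m/s
Steady-state rate R = (F_in − F_out)/L = (886.14 − 502.74) / 230000 m = 1.667e-03 mm/s.
R = 1.667e-03 × 3600 = 6.00 mm/hr.

R ≈ 6.00 mm/hr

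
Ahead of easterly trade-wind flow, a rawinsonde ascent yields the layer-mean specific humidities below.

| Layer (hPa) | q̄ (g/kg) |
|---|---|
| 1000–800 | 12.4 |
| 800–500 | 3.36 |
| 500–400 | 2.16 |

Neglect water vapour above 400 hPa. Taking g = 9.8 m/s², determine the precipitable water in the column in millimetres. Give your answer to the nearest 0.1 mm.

Precipitable water is the column-integrated vapour mass per unit area: PW = (1/g) Σ q̄ Δp, with q in kg/kg and Δp in Pa (1 kg/m² of water = 1 mm).
Layer 1000–800 hPa: Δp = 200 hPa = 20000 Pa, q̄ = 0.0124 kg/kg → 0.0124 × 20000 / 9.8 = 25.31 mm
Layer 800–500 hPa: Δp = 300 hPa = 30000 Pa, q̄ = 0.00336 kg/kg → 0.00336 × 30000 / 9.8 = 10.29 mm
Layer 500–400 hPa: Δp = 100 hPa = 10000 Pa, q̄ = 0.00216 kg/kg → 0.00216 × 10000 / 9.8 = 2.20 mm
PW = 25.31 + 10.29 + 2.20 = 37.80 ≈ 37.8 mm.

PW ≈ 37.8 mm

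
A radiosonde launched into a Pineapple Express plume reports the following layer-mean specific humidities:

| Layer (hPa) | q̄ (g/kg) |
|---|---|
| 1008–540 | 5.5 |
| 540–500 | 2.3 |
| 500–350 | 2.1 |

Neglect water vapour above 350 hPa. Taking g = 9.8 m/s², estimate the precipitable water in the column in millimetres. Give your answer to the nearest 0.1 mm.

PW ≈ 30.4 mm

Precipitable water is the column-integrated vapour mass per unit area: PW = (1/g) Σ q̄ Δp, with q in kg/kg and Δp in Pa (1 kg/m² of water = 1 mm).
Layer 1008–540 hPa: Δp = 468 hPa = 46800 Pa, q̄ = 0.0055 kg/kg → 0.0055 × 46800 / 9.8 = 26.27 mm
Layer 540–500 hPa: Δp = 40 hPa = 4000 Pa, q̄ = 0.0023 kg/kg → 0.0023 × 4000 / 9.8 = 0.94 mm
Layer 500–350 hPa: Δp = 150 hPa = 15000 Pa, q̄ = 0.0021 kg/kg → 0.0021 × 15000 / 9.8 = 3.21 mm
PW = 26.27 + 0.94 + 3.21 = 30.42 ≈ 30.4 mm.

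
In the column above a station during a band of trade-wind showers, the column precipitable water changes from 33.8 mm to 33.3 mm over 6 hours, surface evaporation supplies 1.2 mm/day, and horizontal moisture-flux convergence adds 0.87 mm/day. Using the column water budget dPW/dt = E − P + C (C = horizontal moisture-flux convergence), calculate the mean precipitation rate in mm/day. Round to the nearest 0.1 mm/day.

P ≈ 4.1 mm/day

dPW/dt = (33.3 − 33.8) mm / (6/24 day) = -2.000 mm/day.
P = E + C − dPW/dt = 1.2 + (0.87) − (-2.000) = 4.1 mm/day.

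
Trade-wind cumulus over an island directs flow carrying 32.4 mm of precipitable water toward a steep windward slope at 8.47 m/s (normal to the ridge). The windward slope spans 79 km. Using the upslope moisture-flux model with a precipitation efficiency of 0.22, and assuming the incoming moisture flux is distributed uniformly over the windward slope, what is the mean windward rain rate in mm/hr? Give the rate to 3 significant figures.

Incoming column moisture flux per unit ridge length: F = V × PW = 8.47 × 32.4 = 274.428 mm·m/s.
Spread over the 79 km slope with efficiency ε = 0.22: R = ε·F/W = 0.22 × 274.428 / 79000 m = 7.642e-04 mm/s.
R = 7.642e-04 × 3600 = 2.75 mm/hr.

R ≈ 2.75 mm/hr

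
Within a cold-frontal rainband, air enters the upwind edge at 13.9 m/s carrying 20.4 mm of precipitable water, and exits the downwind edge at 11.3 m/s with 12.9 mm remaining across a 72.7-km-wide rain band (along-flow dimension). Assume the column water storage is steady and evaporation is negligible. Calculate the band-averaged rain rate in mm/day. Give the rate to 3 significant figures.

Column moisture flux per unit crosswind length is F = V × PW.
Inflow: F_in = 13.9 × 20.4 = 283.56 mm·m/s
Outflow: F_out = 11.3 × 12.9 = 145.77 mm·m/s
Steady-state rate R = (F_in − F_out)/L = (283.56 − 145.77) / 72700 m = 1.895e-03 mm/s.
R = 1.895e-03 × 3600 × 24 = 164 mm/day.

R ≈ 164 mm/day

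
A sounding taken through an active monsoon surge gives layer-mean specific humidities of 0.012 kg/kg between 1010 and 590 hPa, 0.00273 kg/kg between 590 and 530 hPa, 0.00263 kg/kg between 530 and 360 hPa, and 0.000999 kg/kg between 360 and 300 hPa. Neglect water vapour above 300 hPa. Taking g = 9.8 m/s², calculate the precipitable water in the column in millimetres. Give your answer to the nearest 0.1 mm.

Precipitable water is the column-integrated vapour mass per unit area: PW = (1/g) Σ q̄ Δp, with q in kg/kg and Δp in Pa (1 kg/m² of water = 1 mm).
Layer 1010–590 hPa: Δp = 420 hPa = 42000 Pa, q̄ = 0.012 kg/kg → 0.012 × 42000 / 9.8 = 51.43 mm
Layer 590–530 hPa: Δp = 60 hPa = 6000 Pa, q̄ = 0.00273 kg/kg → 0.00273 × 6000 / 9.8 = 1.67 mm
Layer 530–360 hPa: Δp = 170 hPa = 17000 Pa, q̄ = 0.00263 kg/kg → 0.00263 × 17000 / 9.8 = 4.56 mm
Layer 360–300 hPa: Δp = 60 hPa = 6000 Pa, q̄ = 0.000999 kg/kg → 0.000999 × 6000 / 9.8 = 0.61 mm
PW = 51.43 + 1.67 + 4.56 + 0.61 = 58.27 ≈ 58.3 mm.

PW ≈ 58.3 mm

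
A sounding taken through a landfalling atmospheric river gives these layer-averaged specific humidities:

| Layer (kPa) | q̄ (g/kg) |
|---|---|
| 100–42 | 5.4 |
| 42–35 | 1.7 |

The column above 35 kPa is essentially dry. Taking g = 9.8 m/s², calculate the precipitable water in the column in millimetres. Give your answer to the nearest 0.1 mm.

PW ≈ 33.2 mm

Precipitable water is the column-integrated vapour mass per unit area: PW = (1/g) Σ q̄ Δp, with q in kg/kg and Δp in Pa (1 kg/m² of water = 1 mm).
Layer 100–42 kPa: Δp = 580 hPa = 58000 Pa, q̄ = 0.0054 kg/kg → 0.0054 × 58000 / 9.8 = 31.96 mm
Layer 42–35 kPa: Δp = 70 hPa = 7000 Pa, q̄ = 0.0017 kg/kg → 0.0017 × 7000 / 9.8 = 1.21 mm
PW = 31.96 + 1.21 = 33.17 ≈ 33.2 mm.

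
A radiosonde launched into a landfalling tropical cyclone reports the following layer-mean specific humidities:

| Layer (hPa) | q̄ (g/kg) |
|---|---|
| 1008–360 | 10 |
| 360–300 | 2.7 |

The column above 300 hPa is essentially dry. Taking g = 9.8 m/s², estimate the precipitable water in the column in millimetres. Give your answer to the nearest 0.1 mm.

PW ≈ 67.8 mm

Precipitable water is the column-integrated vapour mass per unit area: PW = (1/g) Σ q̄ Δp, with q in kg/kg and Δp in Pa (1 kg/m² of water = 1 mm).
Layer 1008–360 hPa: Δp = 648 hPa = 64800 Pa, q̄ = 0.01 kg/kg → 0.01 × 64800 / 9.8 = 66.12 mm
Layer 360–300 hPa: Δp = 60 hPa = 6000 Pa, q̄ = 0.0027 kg/kg → 0.0027 × 6000 / 9.8 = 1.65 mm
PW = 66.12 + 1.65 = 67.77 ≈ 67.8 mm.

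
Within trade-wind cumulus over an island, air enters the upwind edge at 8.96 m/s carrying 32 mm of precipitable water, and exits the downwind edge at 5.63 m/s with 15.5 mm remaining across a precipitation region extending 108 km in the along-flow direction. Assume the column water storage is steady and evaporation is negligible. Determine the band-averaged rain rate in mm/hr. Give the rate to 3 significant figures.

R ≈ 6.65 mm/hr

Column moisture flux per unit crosswind length is F = V × PW.
Inflow: F_in = 8.96 × 32 = 286.72 mm·m/s
Outflow: F_out = 5.63 × 15.5 = 87.265 mm·m/s
Steady-state rate R = (F_in − F_out)/L = (286.72 − 87.265) / 108000 m = 1.847e-03 mm/s.
R = 1.847e-03 × 3600 = 6.65 mm/hr.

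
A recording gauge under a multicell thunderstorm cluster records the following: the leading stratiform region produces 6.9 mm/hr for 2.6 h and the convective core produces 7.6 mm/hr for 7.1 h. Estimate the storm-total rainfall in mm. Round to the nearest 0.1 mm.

Total = Σ Rᵢ Δtᵢ = 6.9 × 2.6 + 7.6 × 7.1
      = 17.94 + 53.96 = 71.9 mm.

total ≈ 71.9 mm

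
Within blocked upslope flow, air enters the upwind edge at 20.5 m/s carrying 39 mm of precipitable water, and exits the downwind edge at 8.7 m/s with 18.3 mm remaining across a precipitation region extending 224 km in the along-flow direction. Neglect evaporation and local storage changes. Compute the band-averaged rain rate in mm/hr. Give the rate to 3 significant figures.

R ≈ 10.3 mm/hr

Column moisture flux per unit crosswind length is F = V × PW.
Inflow: F_in = 20.5 × 39 = 799.5 mm·m/s
Outflow: F_out = 8.7 × 18.3 = 159.21 mm·m/s
Steady-state rate R = (F_in − F_out)/L = (799.5 − 159.21) / 224000 m = 2.858e-03 mm/s.
R = 2.858e-03 × 3600 = 10.3 mm/hr.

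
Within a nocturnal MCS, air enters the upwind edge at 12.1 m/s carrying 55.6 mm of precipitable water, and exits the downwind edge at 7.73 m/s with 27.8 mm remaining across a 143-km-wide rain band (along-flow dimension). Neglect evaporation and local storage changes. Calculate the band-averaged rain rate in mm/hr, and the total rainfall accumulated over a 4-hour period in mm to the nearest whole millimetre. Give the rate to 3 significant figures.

R ≈ 11.5 mm/hr; total ≈ 46 mm

Column moisture flux per unit crosswind length is F = V × PW.
Inflow: F_in = 12.1 × 55.6 = 672.76 mm·m/s
Outflow: F_out = 7.73 × 27.8 = 214.894 mm·m/s
Steady-state rate R = (F_in − F_out)/L = (672.76 − 214.894) / 143000 m = 3.202e-03 mm/s.
R = 3.202e-03 × 3600 = 11.5 mm/hr.
Over 4 h: total = 11.5 × 4 = 46 mm.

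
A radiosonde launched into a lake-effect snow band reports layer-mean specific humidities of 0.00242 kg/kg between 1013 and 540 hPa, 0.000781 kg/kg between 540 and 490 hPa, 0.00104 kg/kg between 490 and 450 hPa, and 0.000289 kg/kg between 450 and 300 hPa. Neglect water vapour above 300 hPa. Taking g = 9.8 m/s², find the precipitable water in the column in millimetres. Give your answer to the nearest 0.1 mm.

Precipitable water is the column-integrated vapour mass per unit area: PW = (1/g) Σ q̄ Δp, with q in kg/kg and Δp in Pa (1 kg/m² of water = 1 mm).
Layer 1013–540 hPa: Δp = 473 hPa = 47300 Pa, q̄ = 0.00242 kg/kg → 0.00242 × 47300 / 9.8 = 11.68 mm
Layer 540–490 hPa: Δp = 50 hPa = 5000 Pa, q̄ = 0.000781 kg/kg → 0.000781 × 5000 / 9.8 = 0.40 mm
Layer 490–450 hPa: Δp = 40 hPa = 4000 Pa, q̄ = 0.00104 kg/kg → 0.00104 × 4000 / 9.8 = 0.42 mm
Layer 450–300 hPa: Δp = 150 hPa = 15000 Pa, q̄ = 0.000289 kg/kg → 0.000289 × 15000 / 9.8 = 0.44 mm
PW = 11.68 + 0.40 + 0.42 + 0.44 = 12.94 ≈ 12.9 mm.

PW ≈ 12.9 mm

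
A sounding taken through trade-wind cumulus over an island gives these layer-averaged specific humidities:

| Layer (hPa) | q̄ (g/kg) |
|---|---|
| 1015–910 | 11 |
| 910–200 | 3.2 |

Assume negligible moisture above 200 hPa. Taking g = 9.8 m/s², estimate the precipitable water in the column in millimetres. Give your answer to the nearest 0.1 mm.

Precipitable water is the column-integrated vapour mass per unit area: PW = (1/g) Σ q̄ Δp, with q in kg/kg and Δp in Pa (1 kg/m² of water = 1 mm).
Layer 1015–910 hPa: Δp = 105 hPa = 10500 Pa, q̄ = 0.011 kg/kg → 0.011 × 10500 / 9.8 = 11.79 mm
Layer 910–200 hPa: Δp = 710 hPa = 71000 Pa, q̄ = 0.0032 kg/kg → 0.0032 × 71000 / 9.8 = 23.18 mm
PW = 11.79 + 23.18 = 34.97 ≈ 35.0 mm.

PW ≈ 35.0 mm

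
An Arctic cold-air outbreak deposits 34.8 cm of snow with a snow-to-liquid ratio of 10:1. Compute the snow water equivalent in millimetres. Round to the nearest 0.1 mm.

SWE ≈ 34.8 mm

SWE = snow depth / ratio = 34.8 cm / 10 = 3.480 cm = 34.8 mm.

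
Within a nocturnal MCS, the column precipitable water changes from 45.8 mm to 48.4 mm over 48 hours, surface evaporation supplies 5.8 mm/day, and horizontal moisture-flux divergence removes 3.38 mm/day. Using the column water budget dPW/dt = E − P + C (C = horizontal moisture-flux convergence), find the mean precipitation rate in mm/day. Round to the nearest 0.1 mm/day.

dPW/dt = (48.4 − 45.8) mm / (48/24 day) = +1.300 mm/day.
P = E + C − dPW/dt = 5.8 + (-3.38) − (+1.300) = 1.1 mm/day.

P ≈ 1.1 mm/day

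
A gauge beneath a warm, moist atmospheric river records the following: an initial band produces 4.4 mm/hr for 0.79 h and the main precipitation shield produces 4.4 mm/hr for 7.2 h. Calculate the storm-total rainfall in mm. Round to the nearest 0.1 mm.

total ≈ 35.2 mm

Total = Σ Rᵢ Δtᵢ = 4.4 × 0.79 + 4.4 × 7.2
      = 3.476 + 31.68 = 35.2 mm.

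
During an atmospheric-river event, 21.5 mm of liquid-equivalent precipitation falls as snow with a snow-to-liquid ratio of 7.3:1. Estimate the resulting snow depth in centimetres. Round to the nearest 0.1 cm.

Snow depth = liquid × ratio = 21.5 mm × 7.3 = 156.95 mm = 15.7 cm.

snow depth ≈ 15.7 cm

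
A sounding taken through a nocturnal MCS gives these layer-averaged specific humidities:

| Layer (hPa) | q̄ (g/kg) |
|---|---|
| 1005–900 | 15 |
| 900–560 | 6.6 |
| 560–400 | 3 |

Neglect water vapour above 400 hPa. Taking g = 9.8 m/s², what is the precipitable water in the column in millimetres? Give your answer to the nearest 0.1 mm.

PW ≈ 43.9 mm

Precipitable water is the column-integrated vapour mass per unit area: PW = (1/g) Σ q̄ Δp, with q in kg/kg and Δp in Pa (1 kg/m² of water = 1 mm).
Layer 1005–900 hPa: Δp = 105 hPa = 10500 Pa, q̄ = 0.015 kg/kg → 0.015 × 10500 / 9.8 = 16.07 mm
Layer 900–560 hPa: Δp = 340 hPa = 34000 Pa, q̄ = 0.0066 kg/kg → 0.0066 × 34000 / 9.8 = 22.90 mm
Layer 560–400 hPa: Δp = 160 hPa = 16000 Pa, q̄ = 0.003 kg/kg → 0.003 × 16000 / 9.8 = 4.90 mm
PW = 16.07 + 22.90 + 4.90 = 43.87 ≈ 43.9 mm.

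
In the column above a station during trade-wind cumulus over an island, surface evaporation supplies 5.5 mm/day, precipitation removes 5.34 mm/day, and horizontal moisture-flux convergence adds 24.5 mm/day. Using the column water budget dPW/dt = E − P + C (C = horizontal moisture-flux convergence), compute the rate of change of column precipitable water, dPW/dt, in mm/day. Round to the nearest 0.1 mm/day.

dPW/dt = E − P + C = 5.5 − 5.34 + (24.5) = 24.7 mm/day.

dPW/dt ≈ 24.7 mm/day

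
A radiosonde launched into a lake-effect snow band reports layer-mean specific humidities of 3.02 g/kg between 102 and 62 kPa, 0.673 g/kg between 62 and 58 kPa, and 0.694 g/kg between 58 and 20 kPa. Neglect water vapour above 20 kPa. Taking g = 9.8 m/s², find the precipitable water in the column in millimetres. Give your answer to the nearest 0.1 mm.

Precipitable water is the column-integrated vapour mass per unit area: PW = (1/g) Σ q̄ Δp, with q in kg/kg and Δp in Pa (1 kg/m² of water = 1 mm).
Layer 102–62 kPa: Δp = 400 hPa = 40000 Pa, q̄ = 0.00302 kg/kg → 0.00302 × 40000 / 9.8 = 12.33 mm
Layer 62–58 kPa: Δp = 40 hPa = 4000 Pa, q̄ = 0.000673 kg/kg → 0.000673 × 4000 / 9.8 = 0.27 mm
Layer 58–20 kPa: Δp = 380 hPa = 38000 Pa, q̄ = 0.000694 kg/kg → 0.000694 × 38000 / 9.8 = 2.69 mm
PW = 12.33 + 0.27 + 2.69 = 15.29 ≈ 15.3 mm.

PW ≈ 15.3 mm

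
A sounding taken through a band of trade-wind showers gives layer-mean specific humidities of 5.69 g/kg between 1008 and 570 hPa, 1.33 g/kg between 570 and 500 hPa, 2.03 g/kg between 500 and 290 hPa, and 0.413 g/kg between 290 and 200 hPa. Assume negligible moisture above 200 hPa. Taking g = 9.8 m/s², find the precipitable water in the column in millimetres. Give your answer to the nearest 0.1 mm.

Precipitable water is the column-integrated vapour mass per unit area: PW = (1/g) Σ q̄ Δp, with q in kg/kg and Δp in Pa (1 kg/m² of water = 1 mm).
Layer 1008–570 hPa: Δp = 438 hPa = 43800 Pa, q̄ = 0.00569 kg/kg → 0.00569 × 43800 / 9.8 = 25.43 mm
Layer 570–500 hPa: Δp = 70 hPa = 7000 Pa, q̄ = 0.00133 kg/kg → 0.00133 × 7000 / 9.8 = 0.95 mm
Layer 500–290 hPa: Δp = 210 hPa = 21000 Pa, q̄ = 0.00203 kg/kg → 0.00203 × 21000 / 9.8 = 4.35 mm
Layer 290–200 hPa: Δp = 90 hPa = 9000 Pa, q̄ = 0.000413 kg/kg → 0.000413 × 9000 / 9.8 = 0.38 mm
PW = 25.43 + 0.95 + 4.35 + 0.38 = 31.11 ≈ 31.1 mm.

PW ≈ 31.1 mm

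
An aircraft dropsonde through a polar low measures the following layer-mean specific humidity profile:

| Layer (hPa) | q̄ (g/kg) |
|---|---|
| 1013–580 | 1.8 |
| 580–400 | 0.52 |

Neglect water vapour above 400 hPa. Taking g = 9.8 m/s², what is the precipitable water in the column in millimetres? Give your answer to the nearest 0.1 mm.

PW ≈ 8.9 mm

Precipitable water is the column-integrated vapour mass per unit area: PW = (1/g) Σ q̄ Δp, with q in kg/kg and Δp in Pa (1 kg/m² of water = 1 mm).
Layer 1013–580 hPa: Δp = 433 hPa = 43300 Pa, q̄ = 0.0018 kg/kg → 0.0018 × 43300 / 9.8 = 7.95 mm
Layer 580–400 hPa: Δp = 180 hPa = 18000 Pa, q̄ = 0.00052 kg/kg → 0.00052 × 18000 / 9.8 = 0.96 mm
PW = 7.95 + 0.96 = 8.91 ≈ 8.9 mm.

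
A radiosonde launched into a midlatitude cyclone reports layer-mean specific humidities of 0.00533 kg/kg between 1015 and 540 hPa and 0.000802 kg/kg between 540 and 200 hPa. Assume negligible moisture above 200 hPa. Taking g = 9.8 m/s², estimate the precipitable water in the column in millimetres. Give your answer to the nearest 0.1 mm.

PW ≈ 28.6 mm

Precipitable water is the column-integrated vapour mass per unit area: PW = (1/g) Σ q̄ Δp, with q in kg/kg and Δp in Pa (1 kg/m² of water = 1 mm).
Layer 1015–540 hPa: Δp = 475 hPa = 47500 Pa, q̄ = 0.00533 kg/kg → 0.00533 × 47500 / 9.8 = 25.83 mm
Layer 540–200 hPa: Δp = 340 hPa = 34000 Pa, q̄ = 0.000802 kg/kg → 0.000802 × 34000 / 9.8 = 2.78 mm
PW = 25.83 + 2.78 = 28.61 ≈ 28.6 mm.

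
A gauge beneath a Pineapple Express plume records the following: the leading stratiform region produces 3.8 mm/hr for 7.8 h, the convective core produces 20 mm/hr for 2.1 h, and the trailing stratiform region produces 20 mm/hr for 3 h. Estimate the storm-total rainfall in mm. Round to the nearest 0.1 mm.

Total = Σ Rᵢ Δtᵢ = 3.8 × 7.8 + 20 × 2.1 + 20 × 3
      = 29.64 + 42 + 60 = 131.6 mm.

total ≈ 131.6 mm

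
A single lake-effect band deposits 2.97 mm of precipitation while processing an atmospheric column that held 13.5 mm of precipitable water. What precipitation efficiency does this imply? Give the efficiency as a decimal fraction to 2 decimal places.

ε ≈ 0.22

ε = precipitation / PW = 2.97 / 13.5 = 0.22.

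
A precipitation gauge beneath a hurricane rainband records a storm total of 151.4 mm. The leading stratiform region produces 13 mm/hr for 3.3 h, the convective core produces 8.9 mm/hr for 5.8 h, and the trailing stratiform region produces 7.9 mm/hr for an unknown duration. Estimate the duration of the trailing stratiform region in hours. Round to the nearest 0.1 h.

duration ≈ 7.2 h

Known phases: 13 × 3.3 + 8.9 × 5.8 = 42.9 + 51.62 = 94.52 mm.
Remaining depth = 151.4 − 94.52 = 56.88 mm.
Duration = 56.88 / 7.9 = 7.2 h.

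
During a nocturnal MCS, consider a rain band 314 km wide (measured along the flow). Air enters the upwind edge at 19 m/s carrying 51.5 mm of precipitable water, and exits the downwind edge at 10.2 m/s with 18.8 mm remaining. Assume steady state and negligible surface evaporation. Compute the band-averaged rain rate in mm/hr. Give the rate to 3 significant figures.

Column moisture flux per unit crosswind length is F = V × PW.
Inflow: F_in = 19 × 51.5 = 978.5 mm·m/s
Outflow: F_out = 10.2 × 18.8 = 191.76 mm·m/s
Steady-state rate R = (F_in − F_out)/L = (978.5 − 191.76) / 314000 m = 2.506e-03 mm/s.
R = 2.506e-03 × 3600 = 9.02 mm/hr.

R ≈ 9.02 mm/hr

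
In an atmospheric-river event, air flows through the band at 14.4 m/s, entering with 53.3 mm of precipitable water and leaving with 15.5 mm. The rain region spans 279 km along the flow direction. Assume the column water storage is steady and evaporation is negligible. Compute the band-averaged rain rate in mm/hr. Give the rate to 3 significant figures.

Column moisture flux per unit crosswind length is F = V × PW.
Inflow: F_in = 14.4 × 53.3 = 767.52 mm·m/s
Outflow: F_out = 14.4 × 15.5 = 223.2 mm·m/s
Steady-state rate R = (F_in − F_out)/L = (767.52 − 223.2) / 279000 m = 1.951e-03 mm/s.
R = 1.951e-03 × 3600 = 7.02 mm/hr.

R ≈ 7.02 mm/hr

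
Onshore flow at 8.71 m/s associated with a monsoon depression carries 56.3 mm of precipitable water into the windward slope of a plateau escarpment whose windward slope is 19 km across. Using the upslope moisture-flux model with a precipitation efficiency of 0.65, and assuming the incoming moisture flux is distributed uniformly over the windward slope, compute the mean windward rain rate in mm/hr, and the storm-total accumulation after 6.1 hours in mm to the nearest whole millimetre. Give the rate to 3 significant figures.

R ≈ 60.4 mm/hr; total ≈ 368 mm

Incoming column moisture flux per unit ridge length: F = V × PW = 8.71 × 56.3 = 490.373 mm·m/s.
Spread over the 19 km slope with efficiency ε = 0.65: R = ε·F/W = 0.65 × 490.373 / 19000 m = 1.678e-02 mm/s.
R = 1.678e-02 × 3600 = 60.4 mm/hr.
Over 6.1 h: total = 60.4 × 6.1 = 368.44 ≈ 368 mm.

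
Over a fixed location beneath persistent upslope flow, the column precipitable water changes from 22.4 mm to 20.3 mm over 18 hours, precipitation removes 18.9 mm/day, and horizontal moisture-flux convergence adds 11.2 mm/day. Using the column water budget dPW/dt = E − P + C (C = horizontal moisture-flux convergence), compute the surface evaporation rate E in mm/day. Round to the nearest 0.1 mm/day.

E ≈ 4.9 mm/day

dPW/dt = (20.3 − 22.4) mm / (18/24 day) = -2.800 mm/day.
E = dPW/dt + P − C = (-2.800) + 18.9 − (11.2) = 4.9 mm/day.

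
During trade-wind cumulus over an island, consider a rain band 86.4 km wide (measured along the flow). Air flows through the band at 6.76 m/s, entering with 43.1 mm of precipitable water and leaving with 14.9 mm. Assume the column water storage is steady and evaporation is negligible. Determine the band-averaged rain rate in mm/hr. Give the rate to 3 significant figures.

R ≈ 7.94 mm/hr

Column moisture flux per unit crosswind length is F = V × PW.
Inflow: F_in = 6.76 × 43.1 = 291.356 mm·m/s
Outflow: F_out = 6.76 × 14.9 = 100.724 mm·m/s
Steady-state rate R = (F_in − F_out)/L = (291.356 − 100.724) / 86400 m = 2.206e-03 mm/s.
R = 2.206e-03 × 3600 = 7.94 mm/hr.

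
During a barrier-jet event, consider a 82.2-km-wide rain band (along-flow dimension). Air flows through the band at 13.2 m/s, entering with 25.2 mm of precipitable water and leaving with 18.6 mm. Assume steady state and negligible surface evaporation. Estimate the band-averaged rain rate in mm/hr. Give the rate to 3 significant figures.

Column moisture flux per unit crosswind length is F = V × PW.
Inflow: F_in = 13.2 × 25.2 = 332.64 mm·m/s
Outflow: F_out = 13.2 × 18.6 = 245.52 mm·m/s
Steady-state rate R = (F_in − F_out)/L = (332.64 − 245.52) / 82200 m = 1.060e-03 mm/s.
R = 1.060e-03 × 3600 = 3.82 mm/hr.

R ≈ 3.82 mm/hr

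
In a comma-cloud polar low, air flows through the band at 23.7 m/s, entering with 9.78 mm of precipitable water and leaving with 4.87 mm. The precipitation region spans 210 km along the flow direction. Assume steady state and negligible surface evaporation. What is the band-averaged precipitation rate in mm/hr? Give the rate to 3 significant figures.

R ≈ 1.99 mm/hr

Column moisture flux per unit crosswind length is F = V × PW.
Inflow: F_in = 23.7 × 9.78 = 231.786 mm·m/s
Outflow: F_out = 23.7 × 4.87 = 115.419 mm·m/s
Steady-state rate R = (F_in − F_out)/L = (231.786 − 115.419) / 210000 m = 5.541e-04 mm/s.
R = 5.541e-04 × 3600 = 1.99 mm/hr.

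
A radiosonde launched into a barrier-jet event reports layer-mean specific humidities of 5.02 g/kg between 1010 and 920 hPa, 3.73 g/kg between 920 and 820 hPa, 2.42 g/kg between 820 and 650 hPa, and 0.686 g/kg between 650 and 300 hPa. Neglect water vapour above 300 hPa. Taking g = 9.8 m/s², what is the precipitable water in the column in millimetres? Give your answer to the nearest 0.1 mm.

Precipitable water is the column-integrated vapour mass per unit area: PW = (1/g) Σ q̄ Δp, with q in kg/kg and Δp in Pa (1 kg/m² of water = 1 mm).
Layer 1010–920 hPa: Δp = 90 hPa = 9000 Pa, q̄ = 0.00502 kg/kg → 0.00502 × 9000 / 9.8 = 4.61 mm
Layer 920–820 hPa: Δp = 100 hPa = 10000 Pa, q̄ = 0.00373 kg/kg → 0.00373 × 10000 / 9.8 = 3.81 mm
Layer 820–650 hPa: Δp = 170 hPa = 17000 Pa, q̄ = 0.00242 kg/kg → 0.00242 × 17000 / 9.8 = 4.20 mm
Layer 650–300 hPa: Δp = 350 hPa = 35000 Pa, q̄ = 0.000686 kg/kg → 0.000686 × 35000 / 9.8 = 2.45 mm
PW = 4.61 + 3.81 + 4.20 + 2.45 = 15.07 ≈ 15.1 mm.

PW ≈ 15.1 mm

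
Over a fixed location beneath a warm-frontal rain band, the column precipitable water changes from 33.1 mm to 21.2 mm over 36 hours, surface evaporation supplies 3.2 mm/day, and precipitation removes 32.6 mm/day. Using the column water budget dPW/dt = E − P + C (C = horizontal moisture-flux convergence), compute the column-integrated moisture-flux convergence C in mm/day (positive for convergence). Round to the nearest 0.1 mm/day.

dPW/dt = (21.2 − 33.1) mm / (36/24 day) = -7.933 mm/day.
C = dPW/dt − E + P = (-7.933) − 3.2 + 32.6 = 21.5 mm/day.

C ≈ 21.5 mm/day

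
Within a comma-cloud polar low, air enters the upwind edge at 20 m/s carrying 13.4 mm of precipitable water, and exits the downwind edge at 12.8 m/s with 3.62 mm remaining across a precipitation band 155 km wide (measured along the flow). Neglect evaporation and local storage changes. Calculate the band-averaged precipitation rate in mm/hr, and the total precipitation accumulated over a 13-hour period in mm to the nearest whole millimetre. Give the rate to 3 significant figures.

Column moisture flux per unit crosswind length is F = V × PW.
Inflow: F_in = 20 × 13.4 = 268 mm·m/s
Outflow: F_out = 12.8 × 3.62 = 46.336 mm·m/s
Steady-state rate R = (F_in − F_out)/L = (268 − 46.336) / 155000 m = 1.430e-03 mm/s.
R = 1.430e-03 × 3600 = 5.15 mm/hr.
Over 13 h: total = 5.15 × 13 = 66.95 ≈ 67 mm.

R ≈ 5.15 mm/hr; total ≈ 67 mm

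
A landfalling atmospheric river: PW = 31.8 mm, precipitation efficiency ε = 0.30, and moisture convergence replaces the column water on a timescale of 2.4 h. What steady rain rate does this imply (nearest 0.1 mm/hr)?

Each overturning extracts ε × PW = 0.30 × 31.8 = 9.54 mm.
Rate = ε·PW / τ = 9.54 / 2.4 h = 4.0 mm/hr.

R ≈ 4.0 mm/hr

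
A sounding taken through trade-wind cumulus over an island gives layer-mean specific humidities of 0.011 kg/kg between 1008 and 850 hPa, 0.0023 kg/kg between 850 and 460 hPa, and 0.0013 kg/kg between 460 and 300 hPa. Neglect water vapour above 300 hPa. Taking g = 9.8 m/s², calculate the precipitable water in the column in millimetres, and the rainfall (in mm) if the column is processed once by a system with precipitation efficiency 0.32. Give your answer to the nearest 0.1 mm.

PW ≈ 29.0 mm; rainfall ≈ 9.3 mm

Precipitable water is the column-integrated vapour mass per unit area: PW = (1/g) Σ q̄ Δp, with q in kg/kg and Δp in Pa (1 kg/m² of water = 1 mm).
Layer 1008–850 hPa: Δp = 158 hPa = 15800 Pa, q̄ = 0.011 kg/kg → 0.011 × 15800 / 9.8 = 17.73 mm
Layer 850–460 hPa: Δp = 390 hPa = 39000 Pa, q̄ = 0.0023 kg/kg → 0.0023 × 39000 / 9.8 = 9.15 mm
Layer 460–300 hPa: Δp = 160 hPa = 16000 Pa, q̄ = 0.0013 kg/kg → 0.0013 × 16000 / 9.8 = 2.12 mm
PW = 17.73 + 9.15 + 2.12 = 29.00 ≈ 29.0 mm.
Rainfall = ε × PW = 0.32 × 29.0 = 9.3 mm.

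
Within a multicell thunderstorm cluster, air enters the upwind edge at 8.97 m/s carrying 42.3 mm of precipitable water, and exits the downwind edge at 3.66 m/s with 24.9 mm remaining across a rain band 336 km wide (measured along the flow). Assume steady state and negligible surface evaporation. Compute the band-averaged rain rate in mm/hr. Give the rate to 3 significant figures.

R ≈ 3.09 mm/hr

Column moisture flux per unit crosswind length is F = V × PW.
Inflow: F_in = 8.97 × 42.3 = 379.431 mm·m/s
Outflow: F_out = 3.66 × 24.9 = 91.134 mm·m/s
Steady-state rate R = (F_in − F_out)/L = (379.431 − 91.134) / 336000 m = 8.580e-04 mm/s.
R = 8.580e-04 × 3600 = 3.09 mm/hr.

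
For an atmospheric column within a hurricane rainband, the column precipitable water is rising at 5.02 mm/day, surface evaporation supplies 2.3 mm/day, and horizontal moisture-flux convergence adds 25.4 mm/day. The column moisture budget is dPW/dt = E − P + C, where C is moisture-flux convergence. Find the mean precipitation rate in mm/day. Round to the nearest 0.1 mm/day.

P ≈ 22.7 mm/day

dPW/dt = +5.02 mm/day.
P = E + C − dPW/dt = 2.3 + (25.4) − (+5.02) = 22.7 mm/day.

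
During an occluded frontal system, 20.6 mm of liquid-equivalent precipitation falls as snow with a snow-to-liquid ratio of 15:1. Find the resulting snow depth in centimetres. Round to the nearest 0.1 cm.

Snow depth = liquid × ratio = 20.6 mm × 15 = 309 mm = 30.9 cm.

snow depth ≈ 30.9 cm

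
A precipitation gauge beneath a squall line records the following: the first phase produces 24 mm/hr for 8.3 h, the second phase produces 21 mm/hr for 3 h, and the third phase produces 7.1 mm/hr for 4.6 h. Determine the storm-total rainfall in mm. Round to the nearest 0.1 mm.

total ≈ 294.9 mm

Total = Σ Rᵢ Δtᵢ = 24 × 8.3 + 21 × 3 + 7.1 × 4.6
      = 199.2 + 63 + 32.66 = 294.9 mm.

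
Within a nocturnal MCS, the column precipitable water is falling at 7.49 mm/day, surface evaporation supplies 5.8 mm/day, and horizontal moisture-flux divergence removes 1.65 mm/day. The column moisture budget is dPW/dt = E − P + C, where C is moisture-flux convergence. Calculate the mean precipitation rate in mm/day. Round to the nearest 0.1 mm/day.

dPW/dt = -7.49 mm/day.
P = E + C − dPW/dt = 5.8 + (-1.65) − (-7.49) = 11.6 mm/day.

P ≈ 11.6 mm/day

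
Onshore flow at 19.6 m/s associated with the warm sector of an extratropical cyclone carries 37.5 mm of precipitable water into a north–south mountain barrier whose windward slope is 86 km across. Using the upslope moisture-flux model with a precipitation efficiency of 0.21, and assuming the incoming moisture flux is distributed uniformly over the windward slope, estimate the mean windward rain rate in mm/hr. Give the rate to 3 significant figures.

R ≈ 6.46 mm/hr

Incoming column moisture flux per unit ridge length: F = V × PW = 19.6 × 37.5 = 735 mm·m/s.
Spread over the 86 km slope with efficiency ε = 0.21: R = ε·F/W = 0.21 × 735 / 86000 m = 1.795e-03 mm/s.
R = 1.795e-03 × 3600 = 6.46 mm/hr.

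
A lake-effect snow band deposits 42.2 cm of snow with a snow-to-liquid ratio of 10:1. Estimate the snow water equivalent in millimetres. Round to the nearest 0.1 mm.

SWE = snow depth / ratio = 42.2 cm / 10 = 4.220 cm = 42.2 mm.

SWE ≈ 42.2 mm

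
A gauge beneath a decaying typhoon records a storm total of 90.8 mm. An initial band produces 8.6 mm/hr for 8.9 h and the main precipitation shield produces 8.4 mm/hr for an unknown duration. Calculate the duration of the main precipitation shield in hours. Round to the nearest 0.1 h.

duration ≈ 1.7 h

Known phases: 8.6 × 8.9 = 76.54 mm.
Remaining depth = 90.8 − 76.54 = 14.26 mm.
Duration = 14.26 / 8.4 = 1.7 h.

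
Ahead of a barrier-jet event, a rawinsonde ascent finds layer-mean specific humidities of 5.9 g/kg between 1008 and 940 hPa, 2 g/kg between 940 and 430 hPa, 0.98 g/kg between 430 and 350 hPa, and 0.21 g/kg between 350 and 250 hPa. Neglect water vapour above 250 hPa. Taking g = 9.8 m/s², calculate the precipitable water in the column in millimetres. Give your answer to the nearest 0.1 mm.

PW ≈ 15.5 mm

Precipitable water is the column-integrated vapour mass per unit area: PW = (1/g) Σ q̄ Δp, with q in kg/kg and Δp in Pa (1 kg/m² of water = 1 mm).
Layer 1008–940 hPa: Δp = 68 hPa = 6800 Pa, q̄ = 0.0059 kg/kg → 0.0059 × 6800 / 9.8 = 4.09 mm
Layer 940–430 hPa: Δp = 510 hPa = 51000 Pa, q̄ = 0.002 kg/kg → 0.002 × 51000 / 9.8 = 10.41 mm
Layer 430–350 hPa: Δp = 80 hPa = 8000 Pa, q̄ = 0.00098 kg/kg → 0.00098 × 8000 / 9.8 = 0.80 mm
Layer 350–250 hPa: Δp = 100 hPa = 10000 Pa, q̄ = 0.00021 kg/kg → 0.00021 × 10000 / 9.8 = 0.21 mm
PW = 4.09 + 10.41 + 0.80 + 0.21 = 15.51 ≈ 15.5 mm.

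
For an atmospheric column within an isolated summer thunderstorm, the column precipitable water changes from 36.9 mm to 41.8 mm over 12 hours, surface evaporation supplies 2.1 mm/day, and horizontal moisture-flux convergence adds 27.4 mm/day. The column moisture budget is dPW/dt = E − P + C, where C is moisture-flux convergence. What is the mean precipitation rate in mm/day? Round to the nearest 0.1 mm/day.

dPW/dt = (41.8 − 36.9) mm / (12/24 day) = +9.800 mm/day.
P = E + C − dPW/dt = 2.1 + (27.4) − (+9.800) = 19.7 mm/day.

P ≈ 19.7 mm/day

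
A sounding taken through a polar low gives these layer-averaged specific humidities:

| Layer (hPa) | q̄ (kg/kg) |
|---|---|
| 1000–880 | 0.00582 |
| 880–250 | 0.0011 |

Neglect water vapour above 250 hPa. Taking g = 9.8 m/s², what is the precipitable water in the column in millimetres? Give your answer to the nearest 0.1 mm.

Precipitable water is the column-integrated vapour mass per unit area: PW = (1/g) Σ q̄ Δp, with q in kg/kg and Δp in Pa (1 kg/m² of water = 1 mm).
Layer 1000–880 hPa: Δp = 120 hPa = 12000 Pa, q̄ = 0.00582 kg/kg → 0.00582 × 12000 / 9.8 = 7.13 mm
Layer 880–250 hPa: Δp = 630 hPa = 63000 Pa, q̄ = 0.0011 kg/kg → 0.0011 × 63000 / 9.8 = 7.07 mm
PW = 7.13 + 7.07 = 14.20 ≈ 14.2 mm.

PW ≈ 14.2 mm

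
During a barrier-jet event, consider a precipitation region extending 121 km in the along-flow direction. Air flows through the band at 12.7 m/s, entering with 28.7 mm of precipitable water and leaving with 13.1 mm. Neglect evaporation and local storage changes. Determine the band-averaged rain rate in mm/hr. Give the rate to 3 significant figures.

Column moisture flux per unit crosswind length is F = V × PW.
Inflow: F_in = 12.7 × 28.7 = 364.49 mm·m/s
Outflow: F_out = 12.7 × 13.1 = 166.37 mm·m/s
Steady-state rate R = (F_in − F_out)/L = (364.49 − 166.37) / 121000 m = 1.637e-03 mm/s.
R = 1.637e-03 × 3600 = 5.89 mm/hr.

R ≈ 5.89 mm/hr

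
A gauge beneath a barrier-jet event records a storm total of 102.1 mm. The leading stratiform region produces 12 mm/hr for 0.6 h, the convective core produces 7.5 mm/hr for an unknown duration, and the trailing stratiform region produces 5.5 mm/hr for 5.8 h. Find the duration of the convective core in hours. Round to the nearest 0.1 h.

duration ≈ 8.4 h

Known phases: 12 × 0.6 + 5.5 × 5.8 = 7.2 + 31.9 = 39.1 mm.
Remaining depth = 102.1 − 39.1 = 63 mm.
Duration = 63 / 7.5 = 8.4 h.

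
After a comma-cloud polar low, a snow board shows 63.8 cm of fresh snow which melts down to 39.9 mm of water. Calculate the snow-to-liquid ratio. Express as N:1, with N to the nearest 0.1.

Ratio = snow depth / SWE = 638 mm / 39.9 mm = 16.0, i.e. 16.0:1.

ratio ≈ 16.0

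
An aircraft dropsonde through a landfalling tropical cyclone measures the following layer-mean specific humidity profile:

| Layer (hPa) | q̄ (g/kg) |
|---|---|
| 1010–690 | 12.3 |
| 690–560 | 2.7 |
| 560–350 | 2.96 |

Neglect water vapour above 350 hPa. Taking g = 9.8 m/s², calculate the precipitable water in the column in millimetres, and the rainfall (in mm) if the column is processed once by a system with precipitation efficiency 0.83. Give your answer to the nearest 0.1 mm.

PW ≈ 50.1 mm; rainfall ≈ 41.6 mm

Precipitable water is the column-integrated vapour mass per unit area: PW = (1/g) Σ q̄ Δp, with q in kg/kg and Δp in Pa (1 kg/m² of water = 1 mm).
Layer 1010–690 hPa: Δp = 320 hPa = 32000 Pa, q̄ = 0.0123 kg/kg → 0.0123 × 32000 / 9.8 = 40.16 mm
Layer 690–560 hPa: Δp = 130 hPa = 13000 Pa, q̄ = 0.0027 kg/kg → 0.0027 × 13000 / 9.8 = 3.58 mm
Layer 560–350 hPa: Δp = 210 hPa = 21000 Pa, q̄ = 0.00296 kg/kg → 0.00296 × 21000 / 9.8 = 6.34 mm
PW = 40.16 + 3.58 + 6.34 = 50.08 ≈ 50.1 mm.
Rainfall = ε × PW = 0.83 × 50.1 = 41.6 mm.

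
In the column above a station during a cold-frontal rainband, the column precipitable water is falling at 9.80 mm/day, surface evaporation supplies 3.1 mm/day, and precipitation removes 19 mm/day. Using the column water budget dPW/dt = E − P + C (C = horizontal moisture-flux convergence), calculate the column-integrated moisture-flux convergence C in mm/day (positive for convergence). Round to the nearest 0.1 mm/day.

dPW/dt = -9.80 mm/day.
C = dPW/dt − E + P = (-9.80) − 3.1 + 19 = 6.1 mm/day.

C ≈ 6.1 mm/day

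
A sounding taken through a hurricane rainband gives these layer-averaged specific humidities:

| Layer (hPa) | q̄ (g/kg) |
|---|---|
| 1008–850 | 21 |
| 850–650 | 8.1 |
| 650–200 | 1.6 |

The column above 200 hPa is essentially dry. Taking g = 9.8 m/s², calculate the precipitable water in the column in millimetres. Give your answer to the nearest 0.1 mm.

Precipitable water is the column-integrated vapour mass per unit area: PW = (1/g) Σ q̄ Δp, with q in kg/kg and Δp in Pa (1 kg/m² of water = 1 mm).
Layer 1008–850 hPa: Δp = 158 hPa = 15800 Pa, q̄ = 0.021 kg/kg → 0.021 × 15800 / 9.8 = 33.86 mm
Layer 850–650 hPa: Δp = 200 hPa = 20000 Pa, q̄ = 0.0081 kg/kg → 0.0081 × 20000 / 9.8 = 16.53 mm
Layer 650–200 hPa: Δp = 450 hPa = 45000 Pa, q̄ = 0.0016 kg/kg → 0.0016 × 45000 / 9.8 = 7.35 mm
PW = 33.86 + 16.53 + 7.35 = 57.74 ≈ 57.7 mm.

PW ≈ 57.7 mm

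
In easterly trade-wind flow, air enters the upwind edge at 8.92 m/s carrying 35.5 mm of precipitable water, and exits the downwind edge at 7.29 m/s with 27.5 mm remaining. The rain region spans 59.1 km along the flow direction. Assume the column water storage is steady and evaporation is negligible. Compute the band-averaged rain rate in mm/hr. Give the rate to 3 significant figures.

R ≈ 7.08 mm/hr

Column moisture flux per unit crosswind length is F = V × PW.
Inflow: F_in = 8.92 × 35.5 = 316.66 mm·m/s
Outflow: F_out = 7.29 × 27.5 = 200.475 mm·m/s
Steady-state rate R = (F_in − F_out)/L = (316.66 − 200.475) / 59100 m = 1.966e-03 mm/s.
R = 1.966e-03 × 3600 = 7.08 mm/hr.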